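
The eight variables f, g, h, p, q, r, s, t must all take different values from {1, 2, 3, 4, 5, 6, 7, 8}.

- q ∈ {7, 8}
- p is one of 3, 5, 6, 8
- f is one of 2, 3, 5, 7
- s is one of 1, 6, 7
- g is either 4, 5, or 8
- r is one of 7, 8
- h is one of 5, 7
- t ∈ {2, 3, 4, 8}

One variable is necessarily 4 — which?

g

The 8 variables draw from only 8 values {1, 2, 3, 4, 5, 6, 7, 8}, so each is used; only s can be 1, hence s = 1.
The 7 still-open variables together cover exactly {2, 3, 4, 5, 6, 7, 8} — 7 values for 7 variables — and 6 appears only in p's list, so p = 6.
q and r between them cover only {7, 8} — a naked pair. Remove those values from f, g, h, t.
h must be 5 (only option left). Strike 5 from f, g.
So 4 goes to g.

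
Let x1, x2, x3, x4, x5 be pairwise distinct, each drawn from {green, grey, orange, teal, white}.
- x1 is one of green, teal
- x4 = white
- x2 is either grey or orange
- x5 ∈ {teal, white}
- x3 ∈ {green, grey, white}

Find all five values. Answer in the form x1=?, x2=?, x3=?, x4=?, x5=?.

x4 has just one choice, so x4 = white. So x3, x5 can't be white.
That leaves x5 = teal. Eliminate teal elsewhere: x1.
x1's domain is down to {green}, so x1 = green. Remove green from x3.
That leaves x3 = grey. So x2 can't be grey.
x2 must be orange (only option left).

x1=green, x2=orange, x3=grey, x4=white, x5=teal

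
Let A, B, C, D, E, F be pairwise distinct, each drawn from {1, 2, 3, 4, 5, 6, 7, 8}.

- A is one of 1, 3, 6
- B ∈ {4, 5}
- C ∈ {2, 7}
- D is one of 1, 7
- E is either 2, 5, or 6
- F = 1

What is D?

F's domain is down to {1}, so F = 1. So A, D can't be 1.
So D = 7.

7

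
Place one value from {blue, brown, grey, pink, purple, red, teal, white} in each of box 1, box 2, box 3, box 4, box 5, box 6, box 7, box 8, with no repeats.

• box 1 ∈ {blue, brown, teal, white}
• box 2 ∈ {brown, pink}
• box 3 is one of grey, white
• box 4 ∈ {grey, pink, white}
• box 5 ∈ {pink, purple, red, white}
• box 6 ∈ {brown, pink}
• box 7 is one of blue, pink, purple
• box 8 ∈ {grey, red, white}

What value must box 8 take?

The 8 variables draw from only 8 values {blue, brown, grey, pink, purple, red, teal, white}, so each is used; only box 1 can be teal, hence box 1 = teal.
Among the 7 still-open variables, blue fits only box 7 (and all 7 values in {blue, brown, grey, pink, purple, red, white} must be used), so box 7 = blue.
Among the 6 still-open variables, purple fits only box 5 (and all 6 values in {brown, grey, pink, purple, red, white} must be used), so box 5 = purple.
The 5 still-open variables draw from only 5 values {brown, grey, pink, red, white}, so each is used; only box 8 can be red, hence box 8 = red.

red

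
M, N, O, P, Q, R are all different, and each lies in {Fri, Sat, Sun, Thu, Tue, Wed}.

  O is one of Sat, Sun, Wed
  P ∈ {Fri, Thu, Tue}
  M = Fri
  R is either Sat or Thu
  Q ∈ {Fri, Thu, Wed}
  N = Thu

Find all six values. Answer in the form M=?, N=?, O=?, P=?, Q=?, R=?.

M=Fri, N=Thu, O=Sun, P=Tue, Q=Wed, R=Sat

M must be Fri (only option left). Strike Fri from P, Q.
That leaves N = Thu. So P, Q, R can't be Thu.
P must be Tue (only option left).
Q must be Wed (only option left). Remove Wed from O.
That leaves R = Sat. So O can't be Sat.
That leaves O = Sun.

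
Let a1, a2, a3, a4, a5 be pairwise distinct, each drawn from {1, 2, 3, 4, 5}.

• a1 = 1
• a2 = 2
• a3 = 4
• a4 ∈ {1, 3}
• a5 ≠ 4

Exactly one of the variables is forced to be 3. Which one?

a1's domain is down to {1}, so a1 = 1. So a4, a5 can't be 1.
So 3 goes to a4.

a4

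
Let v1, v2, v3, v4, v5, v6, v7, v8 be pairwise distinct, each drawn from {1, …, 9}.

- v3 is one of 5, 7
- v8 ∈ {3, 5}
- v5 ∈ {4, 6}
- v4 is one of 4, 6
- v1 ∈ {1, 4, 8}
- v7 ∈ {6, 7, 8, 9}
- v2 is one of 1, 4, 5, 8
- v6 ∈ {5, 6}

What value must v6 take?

5

The 8 variables together cover exactly {1, 3, 4, 5, 6, 7, 8, 9} — 8 values for 8 variables — and 3 appears only in v8's list, so v8 = 3.
The 7 still-open variables draw from only 7 values {1, 4, 5, 6, 7, 8, 9}, so each is used; only v7 can be 9, hence v7 = 9.
The 6 still-open variables draw from only 6 values {1, 4, 5, 6, 7, 8}, so each is used; only v3 can be 7, hence v3 = 7.
v4 and v5 share exactly the 2 values {4, 6}; by pigeonhole those values go to them, so strike 4, 6 from v1, v2, v6.
So v6 = 5.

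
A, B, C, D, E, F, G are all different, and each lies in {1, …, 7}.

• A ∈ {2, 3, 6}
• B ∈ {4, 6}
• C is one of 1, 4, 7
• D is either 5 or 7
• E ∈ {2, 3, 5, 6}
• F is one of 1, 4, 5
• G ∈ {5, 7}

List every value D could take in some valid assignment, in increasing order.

5, 7

D and G share exactly the 2 values {5, 7}; by pigeonhole those values go to them, so strike 5, 7 from C, E, F.
C and F share exactly the 2 values {1, 4}; by pigeonhole those values go to them, so strike 1, 4 from B.
That leaves B = 6. So A, E can't be 6.
No further eliminations apply; D can still be any of 5, 7.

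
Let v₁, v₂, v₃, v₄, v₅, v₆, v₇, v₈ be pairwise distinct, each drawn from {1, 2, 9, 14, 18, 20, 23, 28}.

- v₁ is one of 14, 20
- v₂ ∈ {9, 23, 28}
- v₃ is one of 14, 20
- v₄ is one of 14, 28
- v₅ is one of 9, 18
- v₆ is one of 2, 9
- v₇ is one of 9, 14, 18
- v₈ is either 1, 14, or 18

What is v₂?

23

Among the 8 variables, 1 fits only v₈ (and all 8 values in {1, 2, 9, 14, 18, 20, 23, 28} must be used), so v₈ = 1.
The 7 still-open variables together cover exactly {2, 9, 14, 18, 20, 23, 28} — 7 values for 7 variables — and 2 appears only in v₆'s list, so v₆ = 2.
The 6 still-open variables together cover exactly {9, 14, 18, 20, 23, 28} — 6 values for 6 variables — and 23 appears only in v₂'s list, so v₂ = 23.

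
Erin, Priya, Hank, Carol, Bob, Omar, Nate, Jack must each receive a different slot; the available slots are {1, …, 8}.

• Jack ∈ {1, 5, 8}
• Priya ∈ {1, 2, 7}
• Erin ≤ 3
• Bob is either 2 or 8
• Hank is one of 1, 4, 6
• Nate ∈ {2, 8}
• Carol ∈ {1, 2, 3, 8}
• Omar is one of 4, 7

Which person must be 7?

The 8 variables draw from only 8 values {1, 2, 3, 4, 5, 6, 7, 8}, so each is used; only Jack can be 5, hence Jack = 5.
Among the 7 still-open variables, 6 fits only Hank (and all 7 values in {1, 2, 3, 4, 6, 7, 8} must be used), so Hank = 6.
The 6 still-open variables draw from only 6 values {1, 2, 3, 4, 7, 8}, so each is used; only Omar can be 4, hence Omar = 4.
The 5 still-open variables together cover exactly {1, 2, 3, 7, 8} — 5 values for 5 variables — and 7 appears only in Priya's list, so Priya = 7.

Priya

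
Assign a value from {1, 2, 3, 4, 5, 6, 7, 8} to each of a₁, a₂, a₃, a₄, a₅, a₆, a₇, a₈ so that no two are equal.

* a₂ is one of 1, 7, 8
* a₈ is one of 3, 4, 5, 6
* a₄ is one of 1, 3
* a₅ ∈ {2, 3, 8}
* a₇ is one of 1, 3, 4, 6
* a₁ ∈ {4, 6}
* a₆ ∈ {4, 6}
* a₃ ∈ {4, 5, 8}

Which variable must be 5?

a₈

Among the 8 variables, 2 fits only a₅ (and all 8 values in {1, 2, 3, 4, 5, 6, 7, 8} must be used), so a₅ = 2.
The 7 still-open variables together cover exactly {1, 3, 4, 5, 6, 7, 8} — 7 values for 7 variables — and 7 appears only in a₂'s list, so a₂ = 7.
The 6 still-open variables together cover exactly {1, 3, 4, 5, 6, 8} — 6 values for 6 variables — and 8 appears only in a₃'s list, so a₃ = 8.
Among the 5 still-open variables, 5 fits only a₈ (and all 5 values in {1, 3, 4, 5, 6} must be used), so a₈ = 5.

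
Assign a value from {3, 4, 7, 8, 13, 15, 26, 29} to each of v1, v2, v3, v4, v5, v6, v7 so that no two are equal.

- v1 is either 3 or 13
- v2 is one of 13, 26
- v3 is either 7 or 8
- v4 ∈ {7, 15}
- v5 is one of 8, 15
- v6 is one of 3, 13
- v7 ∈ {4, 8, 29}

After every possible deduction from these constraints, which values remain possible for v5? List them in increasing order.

8, 15

v1 and v6 between them cover only {3, 13} — a naked pair. Remove those values from v2.
v2 must be 26 (only option left).
The 3 variables v3, v4, v5 are confined to {7, 8, 15}, which locks those values in; drop them from v7.
No further eliminations apply; v5 can still be any of 8, 15.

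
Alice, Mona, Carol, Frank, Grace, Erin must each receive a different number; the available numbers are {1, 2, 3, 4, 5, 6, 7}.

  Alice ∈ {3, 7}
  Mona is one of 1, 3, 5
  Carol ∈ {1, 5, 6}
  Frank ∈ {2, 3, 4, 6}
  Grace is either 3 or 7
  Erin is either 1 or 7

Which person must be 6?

Carol

Alice and Grace share exactly the 2 values {3, 7}; by pigeonhole those values go to them, so strike 3, 7 from Mona, Frank, Erin.
That leaves Erin = 1. Remove 1 from Mona, Carol.
Mona must be 5 (only option left). Strike 5 from Carol.
So 6 goes to Carol.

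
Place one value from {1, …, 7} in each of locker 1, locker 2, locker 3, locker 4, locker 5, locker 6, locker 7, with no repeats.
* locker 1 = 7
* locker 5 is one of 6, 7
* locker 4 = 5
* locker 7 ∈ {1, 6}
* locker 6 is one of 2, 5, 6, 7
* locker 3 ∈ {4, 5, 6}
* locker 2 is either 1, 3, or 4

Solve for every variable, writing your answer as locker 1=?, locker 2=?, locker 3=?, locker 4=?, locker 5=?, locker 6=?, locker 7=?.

locker 1 must be 7 (only option left). Eliminate 7 elsewhere: locker 5, locker 6.
locker 4's domain is down to {5}, so locker 4 = 5. Remove 5 from locker 3, locker 6.
locker 5 must be 6 (only option left). Remove 6 from locker 3, locker 6, locker 7.
That leaves locker 6 = 2.
locker 7's domain is down to {1}, so locker 7 = 1. So locker 2 can't be 1.
locker 3 has just one choice, so locker 3 = 4. Remove 4 from locker 2.
locker 2 has just one choice, so locker 2 = 3.

locker 1=7, locker 2=3, locker 3=4, locker 4=5, locker 5=6, locker 6=2, locker 7=1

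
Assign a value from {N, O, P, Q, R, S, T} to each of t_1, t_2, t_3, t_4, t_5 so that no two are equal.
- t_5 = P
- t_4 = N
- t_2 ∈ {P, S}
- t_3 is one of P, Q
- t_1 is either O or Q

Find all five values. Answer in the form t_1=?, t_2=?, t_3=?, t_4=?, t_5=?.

t_4 has just one choice, so t_4 = N.
t_5 has just one choice, so t_5 = P. Eliminate P elsewhere: t_2, t_3.
t_2 must be S (only option left).
t_3's domain is down to {Q}, so t_3 = Q. Strike Q from t_1.
That leaves t_1 = O.

t_1=O, t_2=S, t_3=Q, t_4=N, t_5=P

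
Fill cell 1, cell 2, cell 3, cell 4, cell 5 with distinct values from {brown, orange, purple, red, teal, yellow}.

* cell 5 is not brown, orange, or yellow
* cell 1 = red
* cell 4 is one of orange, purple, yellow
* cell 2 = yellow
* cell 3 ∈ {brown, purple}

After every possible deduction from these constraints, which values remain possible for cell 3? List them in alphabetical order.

cell 1 must be red (only option left). Strike red from cell 5.
cell 2 has just one choice, so cell 2 = yellow. Eliminate yellow elsewhere: cell 4.
No further eliminations apply; cell 3 can still be any of brown, purple.

brown, purple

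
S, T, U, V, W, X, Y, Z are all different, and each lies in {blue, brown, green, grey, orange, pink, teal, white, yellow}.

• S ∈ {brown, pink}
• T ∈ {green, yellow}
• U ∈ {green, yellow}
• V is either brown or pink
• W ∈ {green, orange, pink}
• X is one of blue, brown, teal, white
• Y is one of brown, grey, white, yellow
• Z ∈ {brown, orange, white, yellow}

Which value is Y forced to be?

grey

S and V share exactly the 2 values {brown, pink}; by pigeonhole those values go to them, so strike brown, pink from W, X, Y, Z.
T and U share exactly the 2 values {green, yellow}; by pigeonhole those values go to them, so strike green, yellow from W, Y, Z.
W has just one choice, so W = orange. So Z can't be orange.
Z must be white (only option left). So X, Y can't be white.
So Y = grey.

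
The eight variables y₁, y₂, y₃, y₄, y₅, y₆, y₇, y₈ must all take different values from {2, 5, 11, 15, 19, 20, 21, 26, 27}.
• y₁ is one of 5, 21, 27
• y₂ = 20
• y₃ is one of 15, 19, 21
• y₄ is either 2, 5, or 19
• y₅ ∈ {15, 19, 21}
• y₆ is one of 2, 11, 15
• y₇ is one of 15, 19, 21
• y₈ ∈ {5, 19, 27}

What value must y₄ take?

y₂ has just one choice, so y₂ = 20.
The 7 still-open variables draw from only 7 values {2, 5, 11, 15, 19, 21, 27}, so each is used; only y₆ can be 11, hence y₆ = 11.
Among the 6 still-open variables, 2 fits only y₄ (and all 6 values in {2, 5, 15, 19, 21, 27} must be used), so y₄ = 2.

2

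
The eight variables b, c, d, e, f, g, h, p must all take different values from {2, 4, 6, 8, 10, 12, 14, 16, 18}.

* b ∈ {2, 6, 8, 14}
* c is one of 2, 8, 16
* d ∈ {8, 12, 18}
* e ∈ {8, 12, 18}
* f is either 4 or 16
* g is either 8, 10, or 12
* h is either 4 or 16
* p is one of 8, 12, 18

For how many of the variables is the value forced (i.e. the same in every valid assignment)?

f and h share exactly the 2 values {4, 16}; by pigeonhole those values go to them, so strike 4, 16 from c.
The 3 variables d, e, p are confined to {8, 12, 18}, which locks those values in; drop them from b, c, g.
c has just one choice, so c = 2. Remove 2 from b.
That leaves g = 10.
Determined: c=2, g=10. The other variables each still have more than one consistent value. That makes 2.

2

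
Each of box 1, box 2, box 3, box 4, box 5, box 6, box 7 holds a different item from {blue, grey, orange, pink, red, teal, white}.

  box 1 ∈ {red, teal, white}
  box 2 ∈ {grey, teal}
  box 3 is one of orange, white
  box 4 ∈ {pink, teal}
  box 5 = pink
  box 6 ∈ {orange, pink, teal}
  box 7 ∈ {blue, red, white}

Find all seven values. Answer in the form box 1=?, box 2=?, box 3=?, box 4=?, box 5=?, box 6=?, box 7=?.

box 5 must be pink (only option left). Strike pink from box 4, box 6.
box 4 must be teal (only option left). Remove teal from box 1, box 2, box 6.
That leaves box 6 = orange. Remove orange from box 3.
box 2 must be grey (only option left).
box 3 must be white (only option left). Remove white from box 1, box 7.
box 1 has just one choice, so box 1 = red. Remove red from box 7.
box 7 has just one choice, so box 7 = blue.

box 1=red, box 2=grey, box 3=white, box 4=teal, box 5=pink, box 6=orange, box 7=blue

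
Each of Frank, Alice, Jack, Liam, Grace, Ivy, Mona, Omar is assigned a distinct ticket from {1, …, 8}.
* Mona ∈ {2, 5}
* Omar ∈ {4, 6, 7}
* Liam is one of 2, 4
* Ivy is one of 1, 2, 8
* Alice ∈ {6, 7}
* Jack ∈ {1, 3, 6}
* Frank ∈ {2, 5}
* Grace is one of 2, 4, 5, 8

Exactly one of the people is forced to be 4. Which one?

Liam

The 8 variables together cover exactly {1, 2, 3, 4, 5, 6, 7, 8} — 8 values for 8 variables — and 3 appears only in Jack's list, so Jack = 3.
The 7 still-open variables draw from only 7 values {1, 2, 4, 5, 6, 7, 8}, so each is used; only Ivy can be 1, hence Ivy = 1.
The 6 still-open variables together cover exactly {2, 4, 5, 6, 7, 8} — 6 values for 6 variables — and 8 appears only in Grace's list, so Grace = 8.
The 2 variables Frank and Mona are confined to {2, 5}, which locks those values in; drop them from Liam.
So 4 goes to Liam.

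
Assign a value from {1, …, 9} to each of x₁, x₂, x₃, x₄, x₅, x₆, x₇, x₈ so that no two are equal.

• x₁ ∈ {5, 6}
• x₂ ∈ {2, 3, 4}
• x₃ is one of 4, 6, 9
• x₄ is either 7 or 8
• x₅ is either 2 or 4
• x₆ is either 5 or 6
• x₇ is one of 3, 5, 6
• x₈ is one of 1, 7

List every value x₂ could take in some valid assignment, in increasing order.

2, 4

x₁ and x₆ between them cover only {5, 6} — a naked pair. Remove those values from x₃, x₇.
x₇ must be 3 (only option left). Remove 3 from x₂.
The 2 variables x₂ and x₅ are confined to {2, 4}, which locks those values in; drop them from x₃.
x₃ has just one choice, so x₃ = 9.
No further eliminations apply; x₂ can still be any of 2, 4.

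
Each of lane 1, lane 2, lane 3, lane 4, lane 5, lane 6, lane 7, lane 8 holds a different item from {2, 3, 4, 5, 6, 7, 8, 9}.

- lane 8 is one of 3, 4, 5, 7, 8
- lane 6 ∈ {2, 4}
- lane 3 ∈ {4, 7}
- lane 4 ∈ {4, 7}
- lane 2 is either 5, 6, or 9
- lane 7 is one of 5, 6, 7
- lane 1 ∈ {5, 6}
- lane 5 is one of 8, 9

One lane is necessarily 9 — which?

lane 2

The 8 variables together cover exactly {2, 3, 4, 5, 6, 7, 8, 9} — 8 values for 8 variables — and 2 appears only in lane 6's list, so lane 6 = 2.
The 7 still-open variables draw from only 7 values {3, 4, 5, 6, 7, 8, 9}, so each is used; only lane 8 can be 3, hence lane 8 = 3.
The 6 still-open variables together cover exactly {4, 5, 6, 7, 8, 9} — 6 values for 6 variables — and 8 appears only in lane 5's list, so lane 5 = 8.
The 5 still-open variables draw from only 5 values {4, 5, 6, 7, 9}, so each is used; only lane 2 can be 9, hence lane 2 = 9.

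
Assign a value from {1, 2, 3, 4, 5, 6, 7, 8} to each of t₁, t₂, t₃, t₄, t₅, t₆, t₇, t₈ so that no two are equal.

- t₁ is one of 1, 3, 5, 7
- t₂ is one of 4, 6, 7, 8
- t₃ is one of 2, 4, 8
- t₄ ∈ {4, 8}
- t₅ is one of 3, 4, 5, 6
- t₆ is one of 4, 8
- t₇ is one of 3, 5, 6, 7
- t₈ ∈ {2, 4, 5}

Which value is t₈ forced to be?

5

The 8 variables together cover exactly {1, 2, 3, 4, 5, 6, 7, 8} — 8 values for 8 variables — and 1 appears only in t₁'s list, so t₁ = 1.
The 2 variables t₄ and t₆ are confined to {4, 8}, which locks those values in; drop them from t₂, t₃, t₅, t₈.
t₃ must be 2 (only option left). Eliminate 2 elsewhere: t₈.
So t₈ = 5.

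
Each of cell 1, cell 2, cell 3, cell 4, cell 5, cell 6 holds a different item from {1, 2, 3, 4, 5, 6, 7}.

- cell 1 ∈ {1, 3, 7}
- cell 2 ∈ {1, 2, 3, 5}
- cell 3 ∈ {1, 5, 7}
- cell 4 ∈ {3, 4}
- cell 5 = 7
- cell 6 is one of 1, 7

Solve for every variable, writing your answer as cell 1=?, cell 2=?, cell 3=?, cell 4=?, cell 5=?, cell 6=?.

cell 5's domain is down to {7}, so cell 5 = 7. Remove 7 from cell 1, cell 3, cell 6.
cell 6 must be 1 (only option left). Remove 1 from cell 1, cell 2, cell 3.
cell 1 must be 3 (only option left). Eliminate 3 elsewhere: cell 2, cell 4.
cell 3 must be 5 (only option left). Remove 5 from cell 2.
That leaves cell 4 = 4.
That leaves cell 2 = 2.

cell 1=3, cell 2=2, cell 3=5, cell 4=4, cell 5=7, cell 6=1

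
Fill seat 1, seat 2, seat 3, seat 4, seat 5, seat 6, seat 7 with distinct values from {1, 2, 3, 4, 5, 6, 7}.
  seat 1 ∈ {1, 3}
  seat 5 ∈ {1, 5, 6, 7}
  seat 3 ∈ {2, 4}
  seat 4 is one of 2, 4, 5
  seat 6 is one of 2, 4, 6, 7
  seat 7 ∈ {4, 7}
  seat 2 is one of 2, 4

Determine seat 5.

1

The 7 variables together cover exactly {1, 2, 3, 4, 5, 6, 7} — 7 values for 7 variables — and 3 appears only in seat 1's list, so seat 1 = 3.
The 6 still-open variables together cover exactly {1, 2, 4, 5, 6, 7} — 6 values for 6 variables — and 1 appears only in seat 5's list, so seat 5 = 1.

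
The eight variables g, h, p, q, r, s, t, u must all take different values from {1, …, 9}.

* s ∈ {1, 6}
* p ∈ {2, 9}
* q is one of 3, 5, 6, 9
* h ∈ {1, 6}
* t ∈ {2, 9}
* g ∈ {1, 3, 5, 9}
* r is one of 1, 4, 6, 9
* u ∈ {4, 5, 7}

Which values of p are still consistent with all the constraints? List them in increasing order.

The 8 variables together cover exactly {1, 2, 3, 4, 5, 6, 7, 9} — 8 values for 8 variables — and 7 appears only in u's list, so u = 7.
The 7 still-open variables draw from only 7 values {1, 2, 3, 4, 5, 6, 9}, so each is used; only r can be 4, hence r = 4.
h and s share exactly the 2 values {1, 6}; by pigeonhole those values go to them, so strike 1, 6 from g, q.
The 2 variables p and t are confined to {2, 9}, which locks those values in; drop them from g, q.
No further eliminations apply; p can still be any of 2, 9.

2, 9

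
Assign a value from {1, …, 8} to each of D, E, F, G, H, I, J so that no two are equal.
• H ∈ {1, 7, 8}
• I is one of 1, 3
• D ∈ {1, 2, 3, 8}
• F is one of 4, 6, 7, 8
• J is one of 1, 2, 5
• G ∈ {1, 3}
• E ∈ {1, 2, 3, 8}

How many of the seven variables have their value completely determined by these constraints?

G and I share exactly the 2 values {1, 3}; by pigeonhole those values go to them, so strike 1, 3 from D, E, H, J.
The 2 variables D and E are confined to {2, 8}, which locks those values in; drop them from F, H, J.
H has just one choice, so H = 7. Remove 7 from F.
That leaves J = 5.
Determined: H=7, J=5. The other variables each still have more than one consistent value. That makes 2.

2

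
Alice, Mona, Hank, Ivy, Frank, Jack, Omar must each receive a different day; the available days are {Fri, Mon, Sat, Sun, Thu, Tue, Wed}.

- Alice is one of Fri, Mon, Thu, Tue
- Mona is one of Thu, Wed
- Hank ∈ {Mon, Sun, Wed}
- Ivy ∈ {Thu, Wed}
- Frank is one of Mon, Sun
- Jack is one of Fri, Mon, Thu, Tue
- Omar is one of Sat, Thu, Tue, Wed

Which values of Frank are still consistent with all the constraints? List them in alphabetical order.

The 7 variables draw from only 7 values {Fri, Mon, Sat, Sun, Thu, Tue, Wed}, so each is used; only Omar can be Sat, hence Omar = Sat.
Mona and Ivy between them cover only {Thu, Wed} — a naked pair. Remove those values from Alice, Hank, Jack.
Hank and Frank share exactly the 2 values {Mon, Sun}; by pigeonhole those values go to them, so strike Mon, Sun from Alice, Jack.
No further eliminations apply; Frank can still be any of Mon, Sun.

Mon, Sun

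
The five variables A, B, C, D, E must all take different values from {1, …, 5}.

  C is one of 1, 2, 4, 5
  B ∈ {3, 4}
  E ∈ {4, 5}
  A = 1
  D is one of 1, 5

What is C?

2

A's domain is down to {1}, so A = 1. Strike 1 from C, D.
D's domain is down to {5}, so D = 5. Remove 5 from C, E.
That leaves E = 4. Strike 4 from B, C.
So C = 2.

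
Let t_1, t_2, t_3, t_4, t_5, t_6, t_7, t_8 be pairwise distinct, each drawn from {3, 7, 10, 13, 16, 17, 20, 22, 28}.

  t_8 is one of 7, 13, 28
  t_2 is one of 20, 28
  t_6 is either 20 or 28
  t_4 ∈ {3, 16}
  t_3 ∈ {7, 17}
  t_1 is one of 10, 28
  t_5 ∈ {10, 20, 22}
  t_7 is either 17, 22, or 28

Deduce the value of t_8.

13

The 2 variables t_2 and t_6 are confined to {20, 28}, which locks those values in; drop them from t_1, t_5, t_7, t_8.
That leaves t_1 = 10. Remove 10 from t_5.
That leaves t_5 = 22. Strike 22 from t_7.
t_7's domain is down to {17}, so t_7 = 17. So t_3 can't be 17.
t_3 has just one choice, so t_3 = 7. Strike 7 from t_8.
So t_8 = 13.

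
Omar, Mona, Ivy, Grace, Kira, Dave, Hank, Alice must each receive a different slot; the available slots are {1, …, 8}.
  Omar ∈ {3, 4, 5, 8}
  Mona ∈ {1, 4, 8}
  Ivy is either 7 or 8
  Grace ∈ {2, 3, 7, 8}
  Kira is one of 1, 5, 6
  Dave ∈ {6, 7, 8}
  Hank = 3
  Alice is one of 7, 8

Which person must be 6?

Dave

Hank must be 3 (only option left). Eliminate 3 elsewhere: Omar, Grace.
Among the 7 still-open variables, 2 fits only Grace (and all 7 values in {1, 2, 4, 5, 6, 7, 8} must be used), so Grace = 2.
The 2 variables Ivy and Alice are confined to {7, 8}, which locks those values in; drop them from Omar, Mona, Dave.
So 6 goes to Dave.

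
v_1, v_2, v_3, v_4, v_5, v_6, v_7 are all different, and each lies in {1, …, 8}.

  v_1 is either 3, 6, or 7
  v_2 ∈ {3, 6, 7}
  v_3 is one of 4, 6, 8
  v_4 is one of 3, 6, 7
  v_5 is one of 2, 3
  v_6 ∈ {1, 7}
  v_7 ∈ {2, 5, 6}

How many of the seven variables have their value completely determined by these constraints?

The 3 variables v_1, v_2, v_4 are confined to {3, 6, 7}, which locks those values in; drop them from v_3, v_5, v_6, v_7.
v_5 must be 2 (only option left). Remove 2 from v_7.
v_6 must be 1 (only option left).
That leaves v_7 = 5.
Determined: v_5=2, v_6=1, v_7=5. The other variables each still have more than one consistent value. That makes 3.

3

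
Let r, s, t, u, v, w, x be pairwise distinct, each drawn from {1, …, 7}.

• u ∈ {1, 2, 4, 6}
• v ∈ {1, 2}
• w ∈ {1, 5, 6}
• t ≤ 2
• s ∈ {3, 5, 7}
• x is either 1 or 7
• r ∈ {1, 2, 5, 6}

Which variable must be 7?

Among the 7 variables, 3 fits only s (and all 7 values in {1, 2, 3, 4, 5, 6, 7} must be used), so s = 3.
The 6 still-open variables together cover exactly {1, 2, 4, 5, 6, 7} — 6 values for 6 variables — and 4 appears only in u's list, so u = 4.
Among the 5 still-open variables, 7 fits only x (and all 5 values in {1, 2, 5, 6, 7} must be used), so x = 7.

x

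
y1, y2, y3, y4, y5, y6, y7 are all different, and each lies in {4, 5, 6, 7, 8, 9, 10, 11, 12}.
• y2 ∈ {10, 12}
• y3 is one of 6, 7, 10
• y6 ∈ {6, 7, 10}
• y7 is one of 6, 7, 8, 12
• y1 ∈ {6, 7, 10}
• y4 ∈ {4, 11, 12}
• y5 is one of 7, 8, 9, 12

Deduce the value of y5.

9

The 3 variables y1, y3, y6 are confined to {6, 7, 10}, which locks those values in; drop them from y2, y5, y7.
y2's domain is down to {12}, so y2 = 12. Remove 12 from y4, y5, y7.
y7 must be 8 (only option left). Remove 8 from y5.
So y5 = 9.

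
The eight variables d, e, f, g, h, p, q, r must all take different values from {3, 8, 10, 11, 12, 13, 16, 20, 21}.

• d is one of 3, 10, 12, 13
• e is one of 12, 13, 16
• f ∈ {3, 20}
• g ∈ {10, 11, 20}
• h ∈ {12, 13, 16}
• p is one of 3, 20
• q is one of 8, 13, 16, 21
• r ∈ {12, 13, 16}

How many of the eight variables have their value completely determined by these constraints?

f and p between them cover only {3, 20} — a naked pair. Remove those values from d, g.
e, h, r share exactly the 3 values {12, 13, 16}; by pigeonhole those values go to them, so strike 12, 13, 16 from d, q.
That leaves d = 10. Strike 10 from g.
That leaves g = 11.
Determined: d=10, g=11. The other variables each still have more than one consistent value. That makes 2.

2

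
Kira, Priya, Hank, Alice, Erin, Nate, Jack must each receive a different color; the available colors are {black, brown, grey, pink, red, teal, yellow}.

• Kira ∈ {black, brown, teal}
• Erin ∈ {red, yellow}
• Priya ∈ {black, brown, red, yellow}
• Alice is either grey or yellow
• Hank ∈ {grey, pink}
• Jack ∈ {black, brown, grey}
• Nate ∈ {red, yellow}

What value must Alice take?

grey

The 7 variables together cover exactly {black, brown, grey, pink, red, teal, yellow} — 7 values for 7 variables — and pink appears only in Hank's list, so Hank = pink.
Among the 6 still-open variables, teal fits only Kira (and all 6 values in {black, brown, grey, red, teal, yellow} must be used), so Kira = teal.
Erin and Nate between them cover only {red, yellow} — a naked pair. Remove those values from Priya, Alice.
So Alice = grey.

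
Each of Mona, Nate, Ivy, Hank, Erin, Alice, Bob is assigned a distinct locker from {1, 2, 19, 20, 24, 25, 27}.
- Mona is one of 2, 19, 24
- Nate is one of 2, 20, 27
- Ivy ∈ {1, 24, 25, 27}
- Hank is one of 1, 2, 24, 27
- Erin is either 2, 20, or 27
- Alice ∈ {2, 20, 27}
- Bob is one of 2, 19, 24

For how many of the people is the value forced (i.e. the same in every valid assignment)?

2

The 7 variables together cover exactly {1, 2, 19, 20, 24, 25, 27} — 7 values for 7 variables — and 25 appears only in Ivy's list, so Ivy = 25.
The 6 still-open variables draw from only 6 values {1, 2, 19, 20, 24, 27}, so each is used; only Hank can be 1, hence Hank = 1.
Nate, Erin, Alice share exactly the 3 values {2, 20, 27}; by pigeonhole those values go to them, so strike 2, 20, 27 from Mona, Bob.
Determined: Ivy=25, Hank=1. The other people each still have more than one consistent value. That makes 2.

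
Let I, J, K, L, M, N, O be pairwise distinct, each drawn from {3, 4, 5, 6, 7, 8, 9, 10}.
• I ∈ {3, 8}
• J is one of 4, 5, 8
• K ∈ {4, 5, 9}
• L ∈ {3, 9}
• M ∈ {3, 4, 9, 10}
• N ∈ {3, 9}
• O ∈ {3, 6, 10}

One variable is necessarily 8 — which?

The 7 variables draw from only 7 values {3, 4, 5, 6, 8, 9, 10}, so each is used; only O can be 6, hence O = 6.
Among the 6 still-open variables, 10 fits only M (and all 6 values in {3, 4, 5, 8, 9, 10} must be used), so M = 10.
L and N between them cover only {3, 9} — a naked pair. Remove those values from I, K.
So 8 goes to I.

I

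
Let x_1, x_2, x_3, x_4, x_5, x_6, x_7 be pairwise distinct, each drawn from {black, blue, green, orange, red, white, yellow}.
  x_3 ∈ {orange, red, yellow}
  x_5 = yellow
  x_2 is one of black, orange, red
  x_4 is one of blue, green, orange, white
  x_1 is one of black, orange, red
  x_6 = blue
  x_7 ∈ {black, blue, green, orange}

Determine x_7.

x_5 must be yellow (only option left). Remove yellow from x_3.
x_6 has just one choice, so x_6 = blue. So x_4, x_7 can't be blue.
The 5 still-open variables together cover exactly {black, green, orange, red, white} — 5 values for 5 variables — and white appears only in x_4's list, so x_4 = white.
The 4 still-open variables draw from only 4 values {black, green, orange, red}, so each is used; only x_7 can be green, hence x_7 = green.

green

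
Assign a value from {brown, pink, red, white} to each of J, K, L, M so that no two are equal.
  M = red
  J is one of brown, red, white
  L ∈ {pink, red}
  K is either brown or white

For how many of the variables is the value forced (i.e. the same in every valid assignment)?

M's domain is down to {red}, so M = red. Remove red from J, L.
That leaves L = pink.
Determined: L=pink, M=red. The other variables each still have more than one consistent value. That makes 2.

2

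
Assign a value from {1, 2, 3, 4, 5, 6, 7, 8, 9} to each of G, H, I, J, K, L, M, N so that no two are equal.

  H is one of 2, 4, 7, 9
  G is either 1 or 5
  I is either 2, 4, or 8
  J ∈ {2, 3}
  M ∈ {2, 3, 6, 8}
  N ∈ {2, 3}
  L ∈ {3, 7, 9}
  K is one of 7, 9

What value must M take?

J and N between them cover only {2, 3} — a naked pair. Remove those values from H, I, L, M.
The 2 variables K and L are confined to {7, 9}, which locks those values in; drop them from H.
That leaves H = 4. Strike 4 from I.
I has just one choice, so I = 8. Strike 8 from M.
So M = 6.

6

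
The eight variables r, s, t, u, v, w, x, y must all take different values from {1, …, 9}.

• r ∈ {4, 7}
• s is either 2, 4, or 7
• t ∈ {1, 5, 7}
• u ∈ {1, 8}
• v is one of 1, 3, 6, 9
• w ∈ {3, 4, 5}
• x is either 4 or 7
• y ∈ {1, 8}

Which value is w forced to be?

r and x share exactly the 2 values {4, 7}; by pigeonhole those values go to them, so strike 4, 7 from s, t, w.
s must be 2 (only option left).
u and y between them cover only {1, 8} — a naked pair. Remove those values from t, v.
t has just one choice, so t = 5. So w can't be 5.
So w = 3.

3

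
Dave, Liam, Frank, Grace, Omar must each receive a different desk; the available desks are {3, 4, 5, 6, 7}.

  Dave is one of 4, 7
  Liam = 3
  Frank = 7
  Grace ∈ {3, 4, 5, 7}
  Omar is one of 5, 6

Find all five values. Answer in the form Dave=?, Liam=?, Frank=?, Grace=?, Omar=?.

Dave=4, Liam=3, Frank=7, Grace=5, Omar=6

Liam has just one choice, so Liam = 3. Remove 3 from Grace.
Frank must be 7 (only option left). Eliminate 7 elsewhere: Dave, Grace.
Dave has just one choice, so Dave = 4. So Grace can't be 4.
Grace's domain is down to {5}, so Grace = 5. Strike 5 from Omar.
Omar's domain is down to {6}, so Omar = 6.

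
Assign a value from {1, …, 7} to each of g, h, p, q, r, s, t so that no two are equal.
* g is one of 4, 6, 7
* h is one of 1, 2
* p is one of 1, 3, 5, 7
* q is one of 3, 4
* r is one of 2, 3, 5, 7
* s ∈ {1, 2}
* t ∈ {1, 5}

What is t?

The 7 variables draw from only 7 values {1, 2, 3, 4, 5, 6, 7}, so each is used; only g can be 6, hence g = 6.
The 6 still-open variables draw from only 6 values {1, 2, 3, 4, 5, 7}, so each is used; only q can be 4, hence q = 4.
h and s between them cover only {1, 2} — a naked pair. Remove those values from p, r, t.
So t = 5.

5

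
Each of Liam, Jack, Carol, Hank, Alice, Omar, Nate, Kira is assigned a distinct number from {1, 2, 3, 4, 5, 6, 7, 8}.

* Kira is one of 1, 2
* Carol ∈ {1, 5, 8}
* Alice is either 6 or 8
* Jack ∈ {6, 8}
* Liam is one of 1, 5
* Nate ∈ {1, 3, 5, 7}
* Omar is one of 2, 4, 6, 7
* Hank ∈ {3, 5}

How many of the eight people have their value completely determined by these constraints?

4

Among the 8 variables, 4 fits only Omar (and all 8 values in {1, 2, 3, 4, 5, 6, 7, 8} must be used), so Omar = 4.
The 7 still-open variables together cover exactly {1, 2, 3, 5, 6, 7, 8} — 7 values for 7 variables — and 2 appears only in Kira's list, so Kira = 2.
The 6 still-open variables together cover exactly {1, 3, 5, 6, 7, 8} — 6 values for 6 variables — and 7 appears only in Nate's list, so Nate = 7.
Among the 5 still-open variables, 3 fits only Hank (and all 5 values in {1, 3, 5, 6, 8} must be used), so Hank = 3.
Jack and Alice between them cover only {6, 8} — a naked pair. Remove those values from Carol.
Determined: Hank=3, Omar=4, Nate=7, Kira=2. The other people each still have more than one consistent value. That makes 4.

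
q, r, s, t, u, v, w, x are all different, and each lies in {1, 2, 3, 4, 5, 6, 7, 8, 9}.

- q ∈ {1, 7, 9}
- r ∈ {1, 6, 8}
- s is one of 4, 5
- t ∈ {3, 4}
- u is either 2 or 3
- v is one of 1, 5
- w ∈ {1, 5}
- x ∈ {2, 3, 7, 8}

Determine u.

2

v and w between them cover only {1, 5} — a naked pair. Remove those values from q, r, s.
That leaves s = 4. Eliminate 4 elsewhere: t.
t's domain is down to {3}, so t = 3. Eliminate 3 elsewhere: u, x.
So u = 2.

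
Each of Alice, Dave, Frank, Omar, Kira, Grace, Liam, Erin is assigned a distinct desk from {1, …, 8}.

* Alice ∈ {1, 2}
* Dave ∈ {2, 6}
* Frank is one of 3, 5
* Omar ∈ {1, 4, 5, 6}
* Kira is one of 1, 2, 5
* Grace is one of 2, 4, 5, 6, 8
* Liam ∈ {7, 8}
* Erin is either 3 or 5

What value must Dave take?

The 8 variables together cover exactly {1, 2, 3, 4, 5, 6, 7, 8} — 8 values for 8 variables — and 7 appears only in Liam's list, so Liam = 7.
The 7 still-open variables together cover exactly {1, 2, 3, 4, 5, 6, 8} — 7 values for 7 variables — and 8 appears only in Grace's list, so Grace = 8.
Among the 6 still-open variables, 4 fits only Omar (and all 6 values in {1, 2, 3, 4, 5, 6} must be used), so Omar = 4.
The 5 still-open variables together cover exactly {1, 2, 3, 5, 6} — 5 values for 5 variables — and 6 appears only in Dave's list, so Dave = 6.

6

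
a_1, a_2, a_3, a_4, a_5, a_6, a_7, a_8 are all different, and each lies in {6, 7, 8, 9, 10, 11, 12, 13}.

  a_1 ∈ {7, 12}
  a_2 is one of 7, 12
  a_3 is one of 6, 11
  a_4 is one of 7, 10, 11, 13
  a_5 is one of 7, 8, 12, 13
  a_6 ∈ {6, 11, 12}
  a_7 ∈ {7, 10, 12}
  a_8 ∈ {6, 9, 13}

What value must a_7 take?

The 8 variables draw from only 8 values {6, 7, 8, 9, 10, 11, 12, 13}, so each is used; only a_5 can be 8, hence a_5 = 8.
Among the 7 still-open variables, 9 fits only a_8 (and all 7 values in {6, 7, 9, 10, 11, 12, 13} must be used), so a_8 = 9.
Among the 6 still-open variables, 13 fits only a_4 (and all 6 values in {6, 7, 10, 11, 12, 13} must be used), so a_4 = 13.
The 5 still-open variables draw from only 5 values {6, 7, 10, 11, 12}, so each is used; only a_7 can be 10, hence a_7 = 10.

10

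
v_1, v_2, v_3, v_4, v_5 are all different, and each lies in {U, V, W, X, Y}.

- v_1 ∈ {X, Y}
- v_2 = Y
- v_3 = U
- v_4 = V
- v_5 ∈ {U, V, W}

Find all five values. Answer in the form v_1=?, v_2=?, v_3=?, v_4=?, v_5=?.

v_1=X, v_2=Y, v_3=U, v_4=V, v_5=W

v_2 has just one choice, so v_2 = Y. Strike Y from v_1.
v_3 must be U (only option left). So v_5 can't be U.
v_4 has just one choice, so v_4 = V. Remove V from v_5.
v_5 has just one choice, so v_5 = W.
v_1's domain is down to {X}, so v_1 = X.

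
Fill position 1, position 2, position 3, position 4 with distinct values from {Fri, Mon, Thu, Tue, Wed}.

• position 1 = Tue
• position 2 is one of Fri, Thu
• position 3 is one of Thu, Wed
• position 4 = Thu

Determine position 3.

position 1 must be Tue (only option left).
position 4 has just one choice, so position 4 = Thu. Strike Thu from position 2, position 3.
So position 3 = Wed.

Wed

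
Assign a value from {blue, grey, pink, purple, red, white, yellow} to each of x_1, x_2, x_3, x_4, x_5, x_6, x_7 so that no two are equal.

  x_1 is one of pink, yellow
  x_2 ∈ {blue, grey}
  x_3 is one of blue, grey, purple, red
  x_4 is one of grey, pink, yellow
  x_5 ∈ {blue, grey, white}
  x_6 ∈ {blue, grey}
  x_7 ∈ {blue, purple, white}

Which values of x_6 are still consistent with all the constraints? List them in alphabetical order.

blue, grey

The 7 variables draw from only 7 values {blue, grey, pink, purple, red, white, yellow}, so each is used; only x_3 can be red, hence x_3 = red.
Among the 6 still-open variables, purple fits only x_7 (and all 6 values in {blue, grey, pink, purple, white, yellow} must be used), so x_7 = purple.
The 5 still-open variables together cover exactly {blue, grey, pink, white, yellow} — 5 values for 5 variables — and white appears only in x_5's list, so x_5 = white.
The 2 variables x_2 and x_6 are confined to {blue, grey}, which locks those values in; drop them from x_4.
No further eliminations apply; x_6 can still be any of blue, grey.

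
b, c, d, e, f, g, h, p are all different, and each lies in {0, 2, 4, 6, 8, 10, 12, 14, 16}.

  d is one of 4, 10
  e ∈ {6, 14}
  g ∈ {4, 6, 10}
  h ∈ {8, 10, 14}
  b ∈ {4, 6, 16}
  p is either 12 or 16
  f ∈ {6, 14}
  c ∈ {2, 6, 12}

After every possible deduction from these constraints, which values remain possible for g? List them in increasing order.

Among the 8 variables, 2 fits only c (and all 8 values in {2, 4, 6, 8, 10, 12, 14, 16} must be used), so c = 2.
The 7 still-open variables together cover exactly {4, 6, 8, 10, 12, 14, 16} — 7 values for 7 variables — and 8 appears only in h's list, so h = 8.
Among the 6 still-open variables, 12 fits only p (and all 6 values in {4, 6, 10, 12, 14, 16} must be used), so p = 12.
The 5 still-open variables together cover exactly {4, 6, 10, 14, 16} — 5 values for 5 variables — and 16 appears only in b's list, so b = 16.
e and f share exactly the 2 values {6, 14}; by pigeonhole those values go to them, so strike 6, 14 from g.
No further eliminations apply; g can still be any of 4, 10.

4, 10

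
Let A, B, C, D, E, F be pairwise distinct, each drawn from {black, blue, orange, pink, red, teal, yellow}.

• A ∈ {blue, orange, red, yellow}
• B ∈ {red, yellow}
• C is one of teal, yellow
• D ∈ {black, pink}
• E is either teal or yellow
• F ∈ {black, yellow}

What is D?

The 2 variables C and E are confined to {teal, yellow}, which locks those values in; drop them from A, B, F.
That leaves B = red. Strike red from A.
That leaves F = black. Eliminate black elsewhere: D.
So D = pink.

pink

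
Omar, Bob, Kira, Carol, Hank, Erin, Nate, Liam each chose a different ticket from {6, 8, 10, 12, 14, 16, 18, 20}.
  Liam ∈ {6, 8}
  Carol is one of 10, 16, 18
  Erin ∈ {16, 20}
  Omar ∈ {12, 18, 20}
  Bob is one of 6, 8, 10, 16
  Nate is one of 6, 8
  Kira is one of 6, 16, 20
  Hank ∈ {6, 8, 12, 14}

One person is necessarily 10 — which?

Among the 8 variables, 14 fits only Hank (and all 8 values in {6, 8, 10, 12, 14, 16, 18, 20} must be used), so Hank = 14.
The 7 still-open variables together cover exactly {6, 8, 10, 12, 16, 18, 20} — 7 values for 7 variables — and 12 appears only in Omar's list, so Omar = 12.
Among the 6 still-open variables, 18 fits only Carol (and all 6 values in {6, 8, 10, 16, 18, 20} must be used), so Carol = 18.
The 5 still-open variables draw from only 5 values {6, 8, 10, 16, 20}, so each is used; only Bob can be 10, hence Bob = 10.

Bob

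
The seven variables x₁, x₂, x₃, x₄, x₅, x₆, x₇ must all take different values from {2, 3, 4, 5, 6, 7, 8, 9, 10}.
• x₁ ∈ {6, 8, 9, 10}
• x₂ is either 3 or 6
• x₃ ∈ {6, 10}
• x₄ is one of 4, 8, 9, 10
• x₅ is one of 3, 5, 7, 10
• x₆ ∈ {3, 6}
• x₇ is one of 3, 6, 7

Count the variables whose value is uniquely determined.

3

The 2 variables x₂ and x₆ are confined to {3, 6}, which locks those values in; drop them from x₁, x₃, x₅, x₇.
x₃'s domain is down to {10}, so x₃ = 10. Remove 10 from x₁, x₄, x₅.
That leaves x₇ = 7. So x₅ can't be 7.
x₅'s domain is down to {5}, so x₅ = 5.
Determined: x₃=10, x₅=5, x₇=7. The other variables each still have more than one consistent value. That makes 3.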